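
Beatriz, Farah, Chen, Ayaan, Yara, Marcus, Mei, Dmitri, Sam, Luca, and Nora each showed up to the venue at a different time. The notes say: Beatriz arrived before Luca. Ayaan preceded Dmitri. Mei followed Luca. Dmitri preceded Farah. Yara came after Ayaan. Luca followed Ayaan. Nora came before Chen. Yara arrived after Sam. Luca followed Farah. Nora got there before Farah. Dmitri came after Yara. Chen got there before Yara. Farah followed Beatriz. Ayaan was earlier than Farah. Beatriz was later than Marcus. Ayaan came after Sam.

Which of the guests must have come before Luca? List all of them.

Directly stated before Luca: Ayaan, Beatriz, and Farah.
Chen reaches Luca via Chen → Yara → Dmitri → Farah → Luca.
Dmitri reaches Luca via Dmitri → Farah → Luca.
Marcus reaches Luca via Marcus → Beatriz → Luca.
Likewise Nora, Sam, and Yara each reach Luca by chaining the stated constraints.
No chain forces Mei ahead of Luca.

Ayaan, Beatriz, Chen, Dmitri, Farah, Marcus, Nora, Sam, Yara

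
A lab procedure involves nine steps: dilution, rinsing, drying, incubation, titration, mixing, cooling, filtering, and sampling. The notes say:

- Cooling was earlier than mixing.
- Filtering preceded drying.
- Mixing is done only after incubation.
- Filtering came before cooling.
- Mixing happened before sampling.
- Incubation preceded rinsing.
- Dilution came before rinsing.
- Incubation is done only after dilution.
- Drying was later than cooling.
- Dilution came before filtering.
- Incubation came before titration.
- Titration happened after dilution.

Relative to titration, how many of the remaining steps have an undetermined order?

Forced before titration: dilution and incubation.
That leaves cooling, drying, filtering, mixing, rinsing, and sampling with no forced order relative to titration — 6.

6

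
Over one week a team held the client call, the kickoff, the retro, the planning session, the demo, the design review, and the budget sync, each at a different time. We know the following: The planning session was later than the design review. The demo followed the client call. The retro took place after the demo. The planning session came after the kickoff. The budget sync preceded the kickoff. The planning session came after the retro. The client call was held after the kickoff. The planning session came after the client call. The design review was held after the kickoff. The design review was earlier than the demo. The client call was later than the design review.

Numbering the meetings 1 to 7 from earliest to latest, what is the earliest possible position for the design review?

3

The budget sync and the kickoff must both come before the design review — 2 forced predecessors.
Nothing else is forced ahead of the design review, so its earliest slot is position 2 + 1 = 3.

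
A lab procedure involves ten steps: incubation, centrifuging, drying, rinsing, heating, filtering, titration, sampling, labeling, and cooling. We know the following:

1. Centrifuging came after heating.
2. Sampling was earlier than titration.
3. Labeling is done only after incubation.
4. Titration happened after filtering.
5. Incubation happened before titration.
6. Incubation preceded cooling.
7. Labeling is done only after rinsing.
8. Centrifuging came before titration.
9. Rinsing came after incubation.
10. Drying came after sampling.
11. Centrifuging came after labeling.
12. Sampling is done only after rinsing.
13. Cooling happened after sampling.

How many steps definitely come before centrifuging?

4

Directly stated before centrifuging: heating and labeling.
Incubation reaches centrifuging via incubation → labeling → centrifuging.
Rinsing reaches centrifuging via rinsing → labeling → centrifuging.
No chain forces cooling (or any of the others) ahead of centrifuging.
That's heating, incubation, labeling, and rinsing — 4 in all.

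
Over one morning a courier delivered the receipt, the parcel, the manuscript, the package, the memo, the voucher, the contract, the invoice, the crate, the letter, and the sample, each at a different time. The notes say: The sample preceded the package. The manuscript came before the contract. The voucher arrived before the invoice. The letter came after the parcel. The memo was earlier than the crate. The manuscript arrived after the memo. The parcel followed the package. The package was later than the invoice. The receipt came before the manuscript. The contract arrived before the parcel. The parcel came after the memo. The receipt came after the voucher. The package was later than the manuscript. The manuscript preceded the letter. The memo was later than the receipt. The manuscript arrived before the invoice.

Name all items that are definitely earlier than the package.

the invoice, the manuscript, the memo, the receipt, the sample, the voucher

Directly stated before the package: the invoice, the manuscript, and the sample.
The memo reaches the package via the memo → the manuscript → the package.
The receipt reaches the package via the receipt → the manuscript → the package.
The voucher reaches the package via the voucher → the invoice → the package.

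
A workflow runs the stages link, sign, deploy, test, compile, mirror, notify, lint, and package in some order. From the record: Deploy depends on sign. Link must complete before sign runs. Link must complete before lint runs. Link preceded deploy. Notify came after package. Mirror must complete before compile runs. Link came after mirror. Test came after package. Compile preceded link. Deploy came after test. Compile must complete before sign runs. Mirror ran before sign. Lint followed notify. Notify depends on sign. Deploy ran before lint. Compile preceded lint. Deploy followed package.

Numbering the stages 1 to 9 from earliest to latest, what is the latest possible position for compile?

Compile must come before deploy, link, lint, notify, and sign — 5 stages forced after it.
Everything else can be placed before compile in some valid order, so compile can sit as late as position 9 − 5 = 4.

4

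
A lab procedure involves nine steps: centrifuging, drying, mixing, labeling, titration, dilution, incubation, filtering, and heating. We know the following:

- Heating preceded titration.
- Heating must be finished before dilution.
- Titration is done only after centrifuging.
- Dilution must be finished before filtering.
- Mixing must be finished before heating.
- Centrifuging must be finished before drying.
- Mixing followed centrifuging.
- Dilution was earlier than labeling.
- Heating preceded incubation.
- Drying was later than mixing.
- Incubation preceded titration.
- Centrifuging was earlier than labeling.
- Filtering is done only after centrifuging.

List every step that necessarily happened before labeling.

Directly stated before labeling: centrifuging and dilution.
Heating reaches labeling via heating → dilution → labeling.
Mixing reaches labeling via mixing → heating → dilution → labeling.
No chain forces drying (or any of the others) ahead of labeling.

centrifuging, dilution, heating, mixing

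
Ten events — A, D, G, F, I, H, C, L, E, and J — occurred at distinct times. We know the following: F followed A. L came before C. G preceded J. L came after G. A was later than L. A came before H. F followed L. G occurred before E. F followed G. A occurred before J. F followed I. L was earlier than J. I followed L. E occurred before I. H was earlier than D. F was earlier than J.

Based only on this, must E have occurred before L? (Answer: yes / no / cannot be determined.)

cannot be determined

No chain of stated constraints runs from E to L, and none runs from L to E either.
So the relative order of E and L is not fixed by the given facts.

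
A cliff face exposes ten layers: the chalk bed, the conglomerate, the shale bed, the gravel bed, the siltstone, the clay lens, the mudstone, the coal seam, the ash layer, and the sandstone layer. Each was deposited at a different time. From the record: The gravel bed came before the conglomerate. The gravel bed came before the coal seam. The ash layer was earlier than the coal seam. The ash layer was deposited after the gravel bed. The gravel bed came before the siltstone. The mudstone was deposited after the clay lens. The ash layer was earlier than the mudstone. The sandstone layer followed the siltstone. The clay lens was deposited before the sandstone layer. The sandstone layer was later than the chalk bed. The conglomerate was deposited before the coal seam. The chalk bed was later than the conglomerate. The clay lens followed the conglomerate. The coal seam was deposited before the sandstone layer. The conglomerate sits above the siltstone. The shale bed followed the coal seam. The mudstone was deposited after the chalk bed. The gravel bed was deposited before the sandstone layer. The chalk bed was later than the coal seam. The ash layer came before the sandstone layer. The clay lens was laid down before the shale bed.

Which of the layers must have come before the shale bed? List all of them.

the ash layer, the clay lens, the coal seam, the conglomerate, the gravel bed, the siltstone

Directly stated before the shale bed: the clay lens and the coal seam.
The ash layer reaches the shale bed via the ash layer → the coal seam → the shale bed.
The conglomerate reaches the shale bed via the conglomerate → the clay lens → the shale bed.
The gravel bed reaches the shale bed via the gravel bed → the coal seam → the shale bed.
Likewise the siltstone reaches the shale bed by chaining the stated constraints.
No chain forces the mudstone (or any of the others) ahead of the shale bed.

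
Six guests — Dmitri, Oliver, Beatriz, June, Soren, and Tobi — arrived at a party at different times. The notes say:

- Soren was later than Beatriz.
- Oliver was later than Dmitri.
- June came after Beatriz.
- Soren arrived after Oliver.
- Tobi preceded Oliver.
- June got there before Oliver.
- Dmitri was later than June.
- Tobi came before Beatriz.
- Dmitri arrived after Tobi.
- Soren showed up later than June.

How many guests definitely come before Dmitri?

3

Directly stated before Dmitri: June and Tobi.
Beatriz reaches Dmitri via Beatriz → June → Dmitri.
No chain forces Oliver (or any of the others) ahead of Dmitri.
That's Beatriz, June, and Tobi — 3 in all.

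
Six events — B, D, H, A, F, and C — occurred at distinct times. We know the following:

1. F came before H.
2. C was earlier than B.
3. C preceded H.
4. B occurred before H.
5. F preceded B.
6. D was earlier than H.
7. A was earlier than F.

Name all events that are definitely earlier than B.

Directly stated before B: C and F.
A reaches B via A → F → B.
No chain forces H (or any of the others) ahead of B.

A, C, F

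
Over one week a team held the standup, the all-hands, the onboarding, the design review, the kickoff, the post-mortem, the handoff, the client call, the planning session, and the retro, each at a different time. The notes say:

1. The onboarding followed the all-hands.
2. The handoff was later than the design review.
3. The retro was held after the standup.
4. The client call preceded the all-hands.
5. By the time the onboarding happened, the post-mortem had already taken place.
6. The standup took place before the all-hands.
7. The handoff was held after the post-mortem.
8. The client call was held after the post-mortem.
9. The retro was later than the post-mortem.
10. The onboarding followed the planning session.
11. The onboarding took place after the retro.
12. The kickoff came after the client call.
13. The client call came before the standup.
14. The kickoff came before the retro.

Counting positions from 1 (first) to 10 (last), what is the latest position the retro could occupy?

9

The retro must come before the onboarding — 1 meeting forced after it.
Everything else can be placed before the retro in some valid order, so the retro can sit as late as position 10 − 1 = 9.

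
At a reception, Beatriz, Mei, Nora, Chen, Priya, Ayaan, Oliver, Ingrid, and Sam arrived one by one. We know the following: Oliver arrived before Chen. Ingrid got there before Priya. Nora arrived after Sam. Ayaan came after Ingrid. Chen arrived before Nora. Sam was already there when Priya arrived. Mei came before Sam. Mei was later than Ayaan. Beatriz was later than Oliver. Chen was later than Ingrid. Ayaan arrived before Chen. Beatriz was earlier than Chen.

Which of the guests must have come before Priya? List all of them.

Ayaan, Ingrid, Mei, Sam

Directly stated before Priya: Ingrid and Sam.
Ayaan reaches Priya via Ayaan → Mei → Sam → Priya.
Mei reaches Priya via Mei → Sam → Priya.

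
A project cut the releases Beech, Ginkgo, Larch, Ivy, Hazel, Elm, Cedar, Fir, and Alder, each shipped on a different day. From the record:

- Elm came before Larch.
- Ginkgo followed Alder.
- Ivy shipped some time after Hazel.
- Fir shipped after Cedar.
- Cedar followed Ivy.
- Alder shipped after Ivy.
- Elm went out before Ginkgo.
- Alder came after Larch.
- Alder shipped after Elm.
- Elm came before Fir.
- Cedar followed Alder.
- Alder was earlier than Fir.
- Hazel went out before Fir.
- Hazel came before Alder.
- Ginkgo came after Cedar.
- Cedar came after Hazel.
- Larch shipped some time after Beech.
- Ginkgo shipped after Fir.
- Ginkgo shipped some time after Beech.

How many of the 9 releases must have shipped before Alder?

Directly stated before Alder: Elm, Hazel, Ivy, and Larch.
Beech reaches Alder via Beech → Larch → Alder.
No chain forces Ginkgo (or any of the others) ahead of Alder.
That's Beech, Elm, Hazel, Ivy, and Larch — 5 in all.

5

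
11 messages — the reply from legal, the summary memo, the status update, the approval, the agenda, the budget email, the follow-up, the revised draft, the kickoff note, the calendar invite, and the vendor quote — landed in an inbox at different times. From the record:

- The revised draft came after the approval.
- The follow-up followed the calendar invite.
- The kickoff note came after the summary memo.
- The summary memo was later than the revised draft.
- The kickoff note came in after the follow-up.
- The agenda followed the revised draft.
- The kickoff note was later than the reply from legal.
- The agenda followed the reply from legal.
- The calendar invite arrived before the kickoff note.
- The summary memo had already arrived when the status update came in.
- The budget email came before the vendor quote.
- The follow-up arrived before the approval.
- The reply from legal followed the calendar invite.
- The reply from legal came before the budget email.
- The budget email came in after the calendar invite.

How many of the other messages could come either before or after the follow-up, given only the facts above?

3

Forced before the follow-up: the calendar invite; forced after the follow-up: the agenda, the approval, the kickoff note, the revised draft, the status update, and the summary memo.
That leaves the budget email, the reply from legal, and the vendor quote with no forced order relative to the follow-up — 3.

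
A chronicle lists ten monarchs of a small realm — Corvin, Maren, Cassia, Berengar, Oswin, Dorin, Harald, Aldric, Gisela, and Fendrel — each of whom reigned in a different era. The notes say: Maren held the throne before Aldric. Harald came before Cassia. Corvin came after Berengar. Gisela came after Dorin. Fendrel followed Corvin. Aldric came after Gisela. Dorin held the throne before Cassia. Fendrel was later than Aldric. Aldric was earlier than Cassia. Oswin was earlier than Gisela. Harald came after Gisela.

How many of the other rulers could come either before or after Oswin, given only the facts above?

4

Forced after Oswin: Aldric, Cassia, Fendrel, Gisela, and Harald.
That leaves Berengar, Corvin, Dorin, and Maren with no forced order relative to Oswin — 4.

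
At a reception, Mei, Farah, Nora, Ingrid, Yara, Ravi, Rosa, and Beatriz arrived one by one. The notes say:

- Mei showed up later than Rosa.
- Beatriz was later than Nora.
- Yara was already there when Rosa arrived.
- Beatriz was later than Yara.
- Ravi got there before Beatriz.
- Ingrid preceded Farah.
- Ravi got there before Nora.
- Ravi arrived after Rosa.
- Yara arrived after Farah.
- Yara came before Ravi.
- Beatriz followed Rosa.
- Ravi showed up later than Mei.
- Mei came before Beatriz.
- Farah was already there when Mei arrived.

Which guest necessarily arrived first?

Ingrid has a chain of constraints placing them before every other guest, so Ingrid must be first.

Ingrid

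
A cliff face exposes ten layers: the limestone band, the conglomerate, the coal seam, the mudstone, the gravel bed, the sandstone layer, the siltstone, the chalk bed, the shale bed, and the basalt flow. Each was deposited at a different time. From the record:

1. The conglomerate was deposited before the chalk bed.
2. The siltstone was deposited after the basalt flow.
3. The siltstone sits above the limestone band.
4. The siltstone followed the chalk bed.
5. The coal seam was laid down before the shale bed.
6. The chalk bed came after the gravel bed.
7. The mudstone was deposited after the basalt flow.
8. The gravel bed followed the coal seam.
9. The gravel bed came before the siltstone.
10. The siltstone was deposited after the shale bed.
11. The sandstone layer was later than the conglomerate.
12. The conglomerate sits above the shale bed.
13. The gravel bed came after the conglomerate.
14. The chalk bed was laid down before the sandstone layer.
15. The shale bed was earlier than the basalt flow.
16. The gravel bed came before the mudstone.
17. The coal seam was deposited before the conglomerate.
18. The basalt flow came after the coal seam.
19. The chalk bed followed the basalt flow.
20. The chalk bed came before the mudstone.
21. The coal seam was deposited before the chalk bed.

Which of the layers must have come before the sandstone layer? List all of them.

Directly stated before the sandstone layer: the chalk bed and the conglomerate.
The basalt flow reaches the sandstone layer via the basalt flow → the chalk bed → the sandstone layer.
The coal seam reaches the sandstone layer via the coal seam → the conglomerate → the sandstone layer.
The gravel bed reaches the sandstone layer via the gravel bed → the chalk bed → the sandstone layer.
Likewise the shale bed reaches the sandstone layer by chaining the stated constraints.
No chain forces the limestone band (or any of the others) ahead of the sandstone layer.

the basalt flow, the chalk bed, the coal seam, the conglomerate, the gravel bed, the shale bed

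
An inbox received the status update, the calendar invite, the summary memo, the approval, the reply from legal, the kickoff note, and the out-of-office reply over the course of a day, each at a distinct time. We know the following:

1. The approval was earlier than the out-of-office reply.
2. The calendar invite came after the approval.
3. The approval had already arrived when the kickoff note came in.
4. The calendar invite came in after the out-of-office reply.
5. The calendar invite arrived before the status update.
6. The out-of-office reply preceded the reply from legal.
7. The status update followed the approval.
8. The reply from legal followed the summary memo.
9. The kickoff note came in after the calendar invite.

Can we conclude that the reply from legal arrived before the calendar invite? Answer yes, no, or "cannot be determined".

No chain of stated constraints runs from the reply from legal to the calendar invite, and none runs from the calendar invite to the reply from legal either.
So the relative order of the reply from legal and the calendar invite is not fixed by the given facts.

cannot be determined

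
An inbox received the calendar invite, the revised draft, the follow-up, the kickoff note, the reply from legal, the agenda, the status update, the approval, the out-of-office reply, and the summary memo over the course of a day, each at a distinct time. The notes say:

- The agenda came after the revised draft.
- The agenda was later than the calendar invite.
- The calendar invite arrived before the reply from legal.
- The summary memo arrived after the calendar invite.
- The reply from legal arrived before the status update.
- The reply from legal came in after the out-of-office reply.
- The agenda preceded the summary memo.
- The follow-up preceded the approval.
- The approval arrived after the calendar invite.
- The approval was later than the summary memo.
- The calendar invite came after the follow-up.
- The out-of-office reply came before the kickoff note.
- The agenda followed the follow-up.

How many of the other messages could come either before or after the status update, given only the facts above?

Forced before the status update: the calendar invite, the follow-up, the out-of-office reply, and the reply from legal.
That leaves the agenda, the approval, the kickoff note, the revised draft, and the summary memo with no forced order relative to the status update — 5.

5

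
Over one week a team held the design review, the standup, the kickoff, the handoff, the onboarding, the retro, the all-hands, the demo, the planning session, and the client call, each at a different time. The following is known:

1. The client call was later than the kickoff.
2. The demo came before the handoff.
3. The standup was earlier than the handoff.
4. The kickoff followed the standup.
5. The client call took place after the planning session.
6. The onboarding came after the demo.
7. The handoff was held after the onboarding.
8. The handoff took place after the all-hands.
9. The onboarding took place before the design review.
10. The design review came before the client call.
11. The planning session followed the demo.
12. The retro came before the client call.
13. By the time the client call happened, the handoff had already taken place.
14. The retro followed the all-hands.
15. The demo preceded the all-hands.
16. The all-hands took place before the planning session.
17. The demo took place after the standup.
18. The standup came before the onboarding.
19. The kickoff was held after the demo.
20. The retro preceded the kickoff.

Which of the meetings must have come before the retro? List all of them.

Directly stated before the retro: the all-hands.
The demo reaches the retro via the demo → the all-hands → the retro.
The standup reaches the retro via the standup → the demo → the all-hands → the retro.
No chain forces the client call (or any of the others) ahead of the retro.

the all-hands, the demo, the standup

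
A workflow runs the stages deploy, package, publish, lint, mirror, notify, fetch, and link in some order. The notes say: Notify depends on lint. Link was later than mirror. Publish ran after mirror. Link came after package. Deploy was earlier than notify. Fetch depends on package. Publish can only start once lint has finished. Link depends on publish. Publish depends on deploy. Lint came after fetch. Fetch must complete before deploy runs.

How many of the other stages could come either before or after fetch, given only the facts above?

1

Forced before fetch: package; forced after fetch: deploy, link, lint, notify, and publish.
That leaves mirror with no forced order relative to fetch — 1.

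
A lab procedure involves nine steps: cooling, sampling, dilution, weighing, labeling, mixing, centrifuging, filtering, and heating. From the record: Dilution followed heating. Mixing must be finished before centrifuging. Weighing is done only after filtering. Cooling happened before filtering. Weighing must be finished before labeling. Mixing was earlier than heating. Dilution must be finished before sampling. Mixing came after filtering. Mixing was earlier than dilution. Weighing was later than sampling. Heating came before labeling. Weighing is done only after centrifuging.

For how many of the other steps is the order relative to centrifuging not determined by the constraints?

3

Forced before centrifuging: cooling, filtering, and mixing; forced after centrifuging: labeling and weighing.
That leaves dilution, heating, and sampling with no forced order relative to centrifuging — 3.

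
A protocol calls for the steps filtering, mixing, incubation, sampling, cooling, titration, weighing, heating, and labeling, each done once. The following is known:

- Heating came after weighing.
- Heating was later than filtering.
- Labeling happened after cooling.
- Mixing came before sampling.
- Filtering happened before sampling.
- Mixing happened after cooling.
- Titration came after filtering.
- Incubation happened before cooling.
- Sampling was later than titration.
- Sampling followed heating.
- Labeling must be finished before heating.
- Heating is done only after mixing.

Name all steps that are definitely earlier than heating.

Directly stated before heating: filtering, labeling, mixing, and weighing.
Cooling reaches heating via cooling → mixing → heating.
Incubation reaches heating via incubation → cooling → mixing → heating.

cooling, filtering, incubation, labeling, mixing, weighing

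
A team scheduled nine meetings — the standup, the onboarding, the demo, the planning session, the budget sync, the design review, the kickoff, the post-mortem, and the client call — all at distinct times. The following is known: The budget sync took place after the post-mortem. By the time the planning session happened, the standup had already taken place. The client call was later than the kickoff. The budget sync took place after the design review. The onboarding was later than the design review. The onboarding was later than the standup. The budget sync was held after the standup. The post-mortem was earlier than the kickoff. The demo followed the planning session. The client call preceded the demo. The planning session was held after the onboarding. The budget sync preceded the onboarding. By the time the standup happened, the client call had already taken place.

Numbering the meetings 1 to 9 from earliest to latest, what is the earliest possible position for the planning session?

8

The budget sync, the client call, the design review, the kickoff, the onboarding, the post-mortem, and the standup must all come before the planning session — 7 forced predecessors.
Nothing else is forced ahead of the planning session, so its earliest slot is position 7 + 1 = 8.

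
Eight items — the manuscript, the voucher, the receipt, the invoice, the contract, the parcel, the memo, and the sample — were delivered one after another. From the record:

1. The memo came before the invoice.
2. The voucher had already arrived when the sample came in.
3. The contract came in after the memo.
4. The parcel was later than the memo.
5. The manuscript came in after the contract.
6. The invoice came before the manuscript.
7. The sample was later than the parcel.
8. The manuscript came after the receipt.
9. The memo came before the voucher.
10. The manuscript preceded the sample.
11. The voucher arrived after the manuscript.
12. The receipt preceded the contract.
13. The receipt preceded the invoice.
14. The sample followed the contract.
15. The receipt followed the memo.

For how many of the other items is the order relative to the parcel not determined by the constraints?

5

Forced before the parcel: the memo; forced after the parcel: the sample.
That leaves the contract, the invoice, the manuscript, the receipt, and the voucher with no forced order relative to the parcel — 5.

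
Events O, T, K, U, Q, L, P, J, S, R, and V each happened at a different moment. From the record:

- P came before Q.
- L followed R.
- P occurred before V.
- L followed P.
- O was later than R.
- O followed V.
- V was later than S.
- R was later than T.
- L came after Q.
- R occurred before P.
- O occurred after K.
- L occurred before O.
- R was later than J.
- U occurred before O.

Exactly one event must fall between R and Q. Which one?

P

Tracing the constraints gives R → P → Q, so P sits after R and before Q.
No other event is forced both after R and before Q.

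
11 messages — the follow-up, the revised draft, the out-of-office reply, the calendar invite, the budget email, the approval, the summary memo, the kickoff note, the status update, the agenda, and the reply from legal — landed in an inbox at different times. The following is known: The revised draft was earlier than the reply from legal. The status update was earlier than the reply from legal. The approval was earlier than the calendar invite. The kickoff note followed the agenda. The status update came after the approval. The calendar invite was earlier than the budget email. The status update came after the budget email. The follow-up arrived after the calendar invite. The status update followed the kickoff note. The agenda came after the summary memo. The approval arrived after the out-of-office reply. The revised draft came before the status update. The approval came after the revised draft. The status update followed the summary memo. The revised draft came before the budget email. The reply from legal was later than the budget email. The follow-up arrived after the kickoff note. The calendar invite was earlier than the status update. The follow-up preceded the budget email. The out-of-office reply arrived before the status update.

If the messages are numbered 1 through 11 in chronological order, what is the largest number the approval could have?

The approval must come before the budget email, the calendar invite, the follow-up, the reply from legal, and the status update — 5 messages forced after it.
Everything else can be placed before the approval in some valid order, so the approval can sit as late as position 11 − 5 = 6.

6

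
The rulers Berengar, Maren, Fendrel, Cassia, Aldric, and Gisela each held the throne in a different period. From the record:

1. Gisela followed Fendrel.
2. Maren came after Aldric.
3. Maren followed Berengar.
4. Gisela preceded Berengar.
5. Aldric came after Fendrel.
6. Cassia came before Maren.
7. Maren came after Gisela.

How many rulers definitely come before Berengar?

2

Directly stated before Berengar: Gisela.
Fendrel reaches Berengar via Fendrel → Gisela → Berengar.
That's Fendrel and Gisela — 2 in all.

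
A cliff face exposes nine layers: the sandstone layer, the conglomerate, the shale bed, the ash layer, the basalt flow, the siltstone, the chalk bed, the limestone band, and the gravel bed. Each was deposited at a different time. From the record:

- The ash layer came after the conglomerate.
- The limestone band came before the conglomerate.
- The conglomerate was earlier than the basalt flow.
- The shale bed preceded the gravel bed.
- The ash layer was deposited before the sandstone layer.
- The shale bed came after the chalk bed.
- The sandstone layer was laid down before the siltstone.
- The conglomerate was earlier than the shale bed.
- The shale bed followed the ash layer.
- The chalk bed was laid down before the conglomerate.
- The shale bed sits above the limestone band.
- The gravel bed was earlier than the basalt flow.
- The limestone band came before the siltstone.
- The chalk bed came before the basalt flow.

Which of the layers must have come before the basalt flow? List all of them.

Directly stated before the basalt flow: the chalk bed, the conglomerate, and the gravel bed.
The ash layer reaches the basalt flow via the ash layer → the shale bed → the gravel bed → the basalt flow.
The limestone band reaches the basalt flow via the limestone band → the conglomerate → the basalt flow.
The shale bed reaches the basalt flow via the shale bed → the gravel bed → the basalt flow.

the ash layer, the chalk bed, the conglomerate, the gravel bed, the limestone band, the shale bed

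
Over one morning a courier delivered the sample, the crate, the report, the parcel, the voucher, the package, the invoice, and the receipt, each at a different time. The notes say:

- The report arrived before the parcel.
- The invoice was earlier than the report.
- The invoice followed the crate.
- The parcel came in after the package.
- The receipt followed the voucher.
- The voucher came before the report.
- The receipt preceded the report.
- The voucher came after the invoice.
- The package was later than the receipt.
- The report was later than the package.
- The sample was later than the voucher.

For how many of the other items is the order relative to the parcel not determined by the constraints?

Forced before the parcel: the crate, the invoice, the package, the receipt, the report, and the voucher.
That leaves the sample with no forced order relative to the parcel — 1.

1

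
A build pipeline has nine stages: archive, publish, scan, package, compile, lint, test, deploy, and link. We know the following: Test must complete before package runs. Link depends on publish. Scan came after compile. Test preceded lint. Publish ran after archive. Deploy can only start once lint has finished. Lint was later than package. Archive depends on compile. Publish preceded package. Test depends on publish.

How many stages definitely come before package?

Directly stated before package: publish and test.
Archive reaches package via archive → publish → package.
Compile reaches package via compile → archive → publish → package.
No chain forces lint (or any of the others) ahead of package.
That's archive, compile, publish, and test — 4 in all.

4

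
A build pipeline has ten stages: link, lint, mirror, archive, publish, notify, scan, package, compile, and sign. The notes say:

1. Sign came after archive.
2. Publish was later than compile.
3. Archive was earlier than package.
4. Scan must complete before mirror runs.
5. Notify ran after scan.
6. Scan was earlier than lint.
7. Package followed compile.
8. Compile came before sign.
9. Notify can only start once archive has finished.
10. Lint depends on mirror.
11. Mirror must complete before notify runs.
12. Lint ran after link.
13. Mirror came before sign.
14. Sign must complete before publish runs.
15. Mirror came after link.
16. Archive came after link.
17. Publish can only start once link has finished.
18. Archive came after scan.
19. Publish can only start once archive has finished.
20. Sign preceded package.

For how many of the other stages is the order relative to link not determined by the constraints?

2

Forced after link: archive, lint, mirror, notify, package, publish, and sign.
That leaves compile and scan with no forced order relative to link — 2.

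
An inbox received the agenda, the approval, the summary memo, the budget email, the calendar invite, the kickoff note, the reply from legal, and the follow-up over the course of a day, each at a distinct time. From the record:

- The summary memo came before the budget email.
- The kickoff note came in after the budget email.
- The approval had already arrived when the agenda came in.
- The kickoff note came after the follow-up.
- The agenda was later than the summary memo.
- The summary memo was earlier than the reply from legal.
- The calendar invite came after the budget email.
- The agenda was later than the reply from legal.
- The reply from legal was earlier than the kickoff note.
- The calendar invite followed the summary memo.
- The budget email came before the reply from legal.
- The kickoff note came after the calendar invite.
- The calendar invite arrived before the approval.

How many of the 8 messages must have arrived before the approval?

3

Directly stated before the approval: the calendar invite.
The budget email reaches the approval via the budget email → the calendar invite → the approval.
The summary memo reaches the approval via the summary memo → the calendar invite → the approval.
That's the budget email, the calendar invite, and the summary memo — 3 in all.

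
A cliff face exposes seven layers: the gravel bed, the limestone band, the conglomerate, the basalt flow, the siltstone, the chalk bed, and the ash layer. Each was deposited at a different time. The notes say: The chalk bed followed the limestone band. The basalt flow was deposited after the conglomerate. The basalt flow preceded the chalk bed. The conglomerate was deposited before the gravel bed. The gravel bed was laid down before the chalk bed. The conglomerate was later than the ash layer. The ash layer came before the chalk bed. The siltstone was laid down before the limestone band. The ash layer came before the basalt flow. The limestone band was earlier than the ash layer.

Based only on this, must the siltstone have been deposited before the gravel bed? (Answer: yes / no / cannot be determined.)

yes

Chain the constraints: the siltstone → the limestone band → the ash layer → the conglomerate → the gravel bed. Each link is directly stated, so the siltstone comes before the gravel bed.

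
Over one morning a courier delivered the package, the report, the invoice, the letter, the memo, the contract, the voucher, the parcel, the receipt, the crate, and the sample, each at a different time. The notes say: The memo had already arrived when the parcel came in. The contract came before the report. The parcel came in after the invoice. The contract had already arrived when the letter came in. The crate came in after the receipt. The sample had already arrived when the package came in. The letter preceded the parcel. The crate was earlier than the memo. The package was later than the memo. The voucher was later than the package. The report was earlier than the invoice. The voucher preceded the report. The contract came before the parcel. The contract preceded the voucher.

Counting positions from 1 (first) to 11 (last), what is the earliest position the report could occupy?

The contract, the crate, the memo, the package, the receipt, the sample, and the voucher must all come before the report — 7 forced predecessors.
Nothing else is forced ahead of the report, so its earliest slot is position 7 + 1 = 8.

8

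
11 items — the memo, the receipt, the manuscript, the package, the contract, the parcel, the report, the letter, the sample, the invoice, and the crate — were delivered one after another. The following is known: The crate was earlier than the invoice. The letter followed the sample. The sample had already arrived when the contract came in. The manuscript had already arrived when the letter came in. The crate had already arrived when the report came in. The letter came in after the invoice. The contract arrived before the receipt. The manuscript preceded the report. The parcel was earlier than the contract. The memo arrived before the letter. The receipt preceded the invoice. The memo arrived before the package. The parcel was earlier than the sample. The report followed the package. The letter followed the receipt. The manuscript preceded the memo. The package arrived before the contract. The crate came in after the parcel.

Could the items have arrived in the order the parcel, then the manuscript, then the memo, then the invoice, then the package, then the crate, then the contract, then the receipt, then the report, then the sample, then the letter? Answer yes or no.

no

The constraints require the sample before the contract, but in the proposed sequence the contract appears ahead of the sample. That one violation is enough.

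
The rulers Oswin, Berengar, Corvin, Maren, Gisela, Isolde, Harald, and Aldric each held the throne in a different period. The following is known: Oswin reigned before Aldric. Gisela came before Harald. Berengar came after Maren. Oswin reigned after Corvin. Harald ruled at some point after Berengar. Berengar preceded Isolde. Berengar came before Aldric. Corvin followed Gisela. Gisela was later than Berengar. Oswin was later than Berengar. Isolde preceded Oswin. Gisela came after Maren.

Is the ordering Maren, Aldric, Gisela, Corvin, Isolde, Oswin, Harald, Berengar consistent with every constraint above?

The constraints require Oswin before Aldric, but in the proposed sequence Aldric appears ahead of Oswin. That one violation is enough.

no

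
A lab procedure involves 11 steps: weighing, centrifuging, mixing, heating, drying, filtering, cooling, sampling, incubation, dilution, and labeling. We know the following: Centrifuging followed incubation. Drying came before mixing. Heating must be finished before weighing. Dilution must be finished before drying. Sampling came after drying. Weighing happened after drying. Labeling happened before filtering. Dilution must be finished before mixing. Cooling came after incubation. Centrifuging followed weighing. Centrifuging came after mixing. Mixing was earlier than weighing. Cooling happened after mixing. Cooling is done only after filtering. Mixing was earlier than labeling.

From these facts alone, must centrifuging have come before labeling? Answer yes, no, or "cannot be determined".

No chain of stated constraints runs from centrifuging to labeling, and none runs from labeling to centrifuging either.
So the relative order of centrifuging and labeling is not fixed by the given facts.

cannot be determined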